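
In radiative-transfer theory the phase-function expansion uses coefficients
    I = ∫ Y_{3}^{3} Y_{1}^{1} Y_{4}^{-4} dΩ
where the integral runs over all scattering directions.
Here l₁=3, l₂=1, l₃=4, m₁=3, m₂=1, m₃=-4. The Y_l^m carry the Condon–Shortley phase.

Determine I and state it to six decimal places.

Rules hold: Σm=0, L=8 even, 2≤4≤4.
N = 7·3·9 = 189
Δ = 0!·6!·2!/9! = 1/252
Racah Σ t=0..0: t=0:+1/36 = 1/36
⇒ 3j(3 1 4; 0 0 0)² = 4/63, sgn +1
Racah Σ t=0..0: t=0:+1/1440 = 1/1440
⇒ 3j(3 1 4; 3 1 -4)² = 1/9, sgn +1
4πI² = N·(3j₀)²·(3jₘ)² = 4/3
I = +1·√(1.33333/4π) = 0.32573501

0.325735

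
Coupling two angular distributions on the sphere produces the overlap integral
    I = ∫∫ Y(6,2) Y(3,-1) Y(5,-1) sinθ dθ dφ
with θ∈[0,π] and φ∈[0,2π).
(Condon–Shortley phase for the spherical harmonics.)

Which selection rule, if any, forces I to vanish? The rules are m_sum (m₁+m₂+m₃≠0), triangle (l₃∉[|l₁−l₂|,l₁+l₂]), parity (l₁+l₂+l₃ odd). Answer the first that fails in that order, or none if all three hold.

none

azimuthal sum: 2 − 1 − 1 = 0  ✓
3 ≤ 5 ≤ 9 (triangle on l)  ✓
L = 6 + 3 + 5 = 14 (even)  ✓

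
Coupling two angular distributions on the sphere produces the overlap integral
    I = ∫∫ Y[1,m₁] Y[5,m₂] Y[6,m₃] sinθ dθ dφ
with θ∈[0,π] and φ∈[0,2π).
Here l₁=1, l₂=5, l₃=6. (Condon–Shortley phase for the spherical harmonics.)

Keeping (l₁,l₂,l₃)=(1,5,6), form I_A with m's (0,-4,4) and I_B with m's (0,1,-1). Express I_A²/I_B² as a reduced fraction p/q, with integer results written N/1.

4/7

Shared (l₁,l₂,l₃)=(1,5,6): N and (l;000)² cancel in I_A²/I_B².
A: Δ = 0!·2!·10!/13! = 1/858; Racah Σ t=0..0: t=0:+1/362880 = 1/362880; ⇒ 3j(1 5 6; 0 -4 4)² = 10/429, sgn +1
B: Δ = 0!·2!·10!/13! = 1/858; Racah Σ t=0..0: t=0:+1/17280 = 1/17280; ⇒ 3j(1 5 6; 0 1 -1)² = 35/858, sgn -1
I_A²/I_B² = (10/429)/(35/858) = 4/7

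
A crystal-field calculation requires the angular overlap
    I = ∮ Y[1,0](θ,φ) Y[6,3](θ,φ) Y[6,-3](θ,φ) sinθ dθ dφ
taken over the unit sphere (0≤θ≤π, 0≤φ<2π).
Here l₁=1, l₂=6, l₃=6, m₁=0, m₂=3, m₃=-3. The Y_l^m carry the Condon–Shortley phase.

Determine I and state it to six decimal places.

Σlᵢ=13 odd — θ-integrand is odd under cosθ→−cosθ; I=0

0.000000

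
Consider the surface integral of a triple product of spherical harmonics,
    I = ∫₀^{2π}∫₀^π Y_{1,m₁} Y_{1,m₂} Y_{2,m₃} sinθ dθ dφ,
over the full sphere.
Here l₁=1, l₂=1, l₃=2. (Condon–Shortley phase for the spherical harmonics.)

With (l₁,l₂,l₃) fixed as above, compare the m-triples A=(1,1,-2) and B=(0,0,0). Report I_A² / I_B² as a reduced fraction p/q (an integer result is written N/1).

l's match ⇒ only the (l;m) 3-j factors differ between A and B.
A: triangle coeff Δ(1,1,2) = 1/30; Σ_t [0,0]: t=0:+1/4 = 1/4; (3j)²=1/5 [(1 1 2; 1 1 -2)], sign=+1
B: triangle coeff Δ(1,1,2) = 1/30; Σ_t [0,0]: t=0:+1/1 = 1/1; (3j)²=2/15 [(1 1 2; 0 0 0)], sign=+1
I_A²/I_B² = (1/5)/(2/15) = 3/2

3/2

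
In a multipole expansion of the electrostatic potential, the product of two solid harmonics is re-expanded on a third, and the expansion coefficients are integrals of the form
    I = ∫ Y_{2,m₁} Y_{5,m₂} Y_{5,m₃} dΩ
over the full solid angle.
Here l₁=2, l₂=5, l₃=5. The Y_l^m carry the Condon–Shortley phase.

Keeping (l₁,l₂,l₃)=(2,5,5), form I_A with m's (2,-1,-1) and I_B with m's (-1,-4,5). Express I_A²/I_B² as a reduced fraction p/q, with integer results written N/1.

10/9

Shared (l₁,l₂,l₃)=(2,5,5): N and (l;000)² cancel in I_A²/I_B².
A: Δ = 2!·2!·8!/13! = 1/38610; Racah Σ t=0..0: t=0:+1/2304 = 1/2304; ⇒ 3j(2 5 5; 2 -1 -1)² = 5/143, sgn +1
B: Δ = 2!·2!·8!/13! = 1/38610; Racah Σ t=1..1: t=1:−1/80640 = -1/80640; ⇒ 3j(2 5 5; -1 -4 5)² = 9/286, sgn -1
I_A²/I_B² = (5/143)/(9/286) = 10/9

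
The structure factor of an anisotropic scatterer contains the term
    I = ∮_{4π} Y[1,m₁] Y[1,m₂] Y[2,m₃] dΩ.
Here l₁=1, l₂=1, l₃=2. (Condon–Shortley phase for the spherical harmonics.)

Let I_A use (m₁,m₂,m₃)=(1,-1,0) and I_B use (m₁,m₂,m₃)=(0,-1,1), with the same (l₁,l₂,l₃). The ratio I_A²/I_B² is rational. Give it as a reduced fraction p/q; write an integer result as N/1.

1/3

l's match ⇒ only the (l;m) 3-j factors differ between A and B.
A: triangle coeff Δ(1,1,2) = 1/30; Σ_t [0,0]: t=0:+1/4 = 1/4; (3j)²=1/30 [(1 1 2; 1 -1 0)], sign=+1
B: triangle coeff Δ(1,1,2) = 1/30; Σ_t [0,0]: t=0:+1/2 = 1/2; (3j)²=1/10 [(1 1 2; 0 -1 1)], sign=-1
I_A²/I_B² = (1/30)/(1/10) = 1/3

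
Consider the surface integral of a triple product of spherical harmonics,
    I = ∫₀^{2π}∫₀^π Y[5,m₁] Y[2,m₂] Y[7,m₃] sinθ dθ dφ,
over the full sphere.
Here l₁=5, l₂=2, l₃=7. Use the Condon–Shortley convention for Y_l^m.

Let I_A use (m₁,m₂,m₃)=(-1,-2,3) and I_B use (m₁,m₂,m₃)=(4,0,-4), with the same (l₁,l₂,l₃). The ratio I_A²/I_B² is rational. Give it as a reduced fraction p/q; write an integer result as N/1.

14/11

Same 5,2,7: normalisation and zero-m 3j drop out of the ratio.
A: Δ: 0! 10! 4! / 15! → 1/15015; sum: t=0:+1/414720 = 1/414720; 3j²(5 2 7; -1 -2 3) = Δ·Π!·Σ² = 2/143  (sign +1)
B: Δ: 0! 10! 4! / 15! → 1/15015; sum: t=0:+1/1451520 = 1/1451520; 3j²(5 2 7; 4 0 -4) = Δ·Π!·Σ² = 1/91  (sign -1)
I_A²/I_B² = (2/143)/(1/91) = 14/11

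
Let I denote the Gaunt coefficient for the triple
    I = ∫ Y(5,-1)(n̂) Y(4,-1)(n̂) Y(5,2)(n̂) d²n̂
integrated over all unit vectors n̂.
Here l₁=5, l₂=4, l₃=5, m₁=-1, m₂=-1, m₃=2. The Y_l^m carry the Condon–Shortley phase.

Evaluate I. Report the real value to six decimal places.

Checks pass: Σm=0; 14 even; l₃=5∈[1,9].
(2·5+1)(2·4+1)(2·5+1) = 1089
Δ: 4! 6! 4! / 15! → 1/3153150
sum: t=0:+1/69120 t=1:−1/1728 t=2:+1/576 t=3:−1/1728 t=4:+1/69120 = 7/11520
3j²(5 4 5; 0 0 0) = Δ·Π!·Σ² = 2/143  (sign -1)
sum: t=0:+1/103680 t=1:−1/2880 t=2:+1/1152 t=3:−1/5184 = 7/20736
3j²(5 4 5; -1 -1 2) = Δ·Π!·Σ² = 35/2574  (sign -1)
combine: 4πI² = 1089·2/143·35/2574 = 35/169
take √, sign +1: I = 0.12837656

0.128377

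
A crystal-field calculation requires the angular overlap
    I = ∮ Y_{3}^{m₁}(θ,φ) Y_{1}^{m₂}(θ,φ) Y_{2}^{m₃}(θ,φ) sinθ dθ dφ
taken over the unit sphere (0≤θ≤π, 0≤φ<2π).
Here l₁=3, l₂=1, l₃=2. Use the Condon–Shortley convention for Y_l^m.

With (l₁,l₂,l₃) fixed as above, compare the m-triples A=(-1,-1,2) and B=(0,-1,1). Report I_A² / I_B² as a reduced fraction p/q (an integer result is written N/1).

1/3

Same 3,1,2: normalisation and zero-m 3j drop out of the ratio.
A: Δ: 2! 4! 0! / 7! → 1/105; sum: t=0:+1/48 = 1/48; 3j²(3 1 2; -1 -1 2) = Δ·Π!·Σ² = 1/105  (sign +1)
B: Δ: 2! 4! 0! / 7! → 1/105; sum: t=0:+1/12 = 1/12; 3j²(3 1 2; 0 -1 1) = Δ·Π!·Σ² = 1/35  (sign -1)
I_A²/I_B² = (1/105)/(1/35) = 1/3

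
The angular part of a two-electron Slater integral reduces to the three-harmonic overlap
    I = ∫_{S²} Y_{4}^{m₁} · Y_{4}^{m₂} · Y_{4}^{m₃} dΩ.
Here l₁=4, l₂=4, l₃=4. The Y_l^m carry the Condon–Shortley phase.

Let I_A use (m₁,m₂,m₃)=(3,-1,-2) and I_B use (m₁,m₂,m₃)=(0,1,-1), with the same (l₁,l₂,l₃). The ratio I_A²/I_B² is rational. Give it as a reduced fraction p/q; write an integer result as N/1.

Same 4,4,4: normalisation and zero-m 3j drop out of the ratio.
A: Δ: 4! 4! 4! / 13! → 1/450450; sum: t=0:+1/864 t=1:−1/576 = -1/1728; 3j²(4 4 4; 3 -1 -2) = Δ·Π!·Σ² = 5/1287  (sign -1)
B: Δ: 4! 4! 4! / 13! → 1/450450; sum: t=1:−1/864 t=2:+1/96 t=3:−1/144 t=4:+1/3456 = 1/384; 3j²(4 4 4; 0 1 -1) = Δ·Π!·Σ² = 9/2002  (sign -1)
I_A²/I_B² = (5/1287)/(9/2002) = 70/81

70/81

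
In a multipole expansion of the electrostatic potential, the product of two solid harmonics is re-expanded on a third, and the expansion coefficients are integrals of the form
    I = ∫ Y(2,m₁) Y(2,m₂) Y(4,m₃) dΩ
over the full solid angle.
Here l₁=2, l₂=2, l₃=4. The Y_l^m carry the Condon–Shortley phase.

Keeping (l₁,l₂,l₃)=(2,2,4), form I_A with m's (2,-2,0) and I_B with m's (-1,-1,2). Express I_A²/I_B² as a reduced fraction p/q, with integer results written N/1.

1/40

l's match ⇒ only the (l;m) 3-j factors differ between A and B.
A: triangle coeff Δ(2,2,4) = 1/630; Σ_t [0,0]: t=0:+1/576 = 1/576; (3j)²=1/630 [(2 2 4; 2 -2 0)], sign=+1
B: triangle coeff Δ(2,2,4) = 1/630; Σ_t [0,0]: t=0:+1/36 = 1/36; (3j)²=4/63 [(2 2 4; -1 -1 2)], sign=+1
I_A²/I_B² = (1/630)/(4/63) = 1/40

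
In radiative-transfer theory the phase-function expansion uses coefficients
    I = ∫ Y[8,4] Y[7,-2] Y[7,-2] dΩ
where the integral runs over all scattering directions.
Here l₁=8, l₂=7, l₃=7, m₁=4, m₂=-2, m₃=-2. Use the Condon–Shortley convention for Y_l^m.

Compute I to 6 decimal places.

0.112090

Rules hold: Σm=0, L=22 even, 1≤7≤15.
N = 17·15·15 = 3825
Δ = 8!·8!·6!/23! = 1/22086194130
Racah Σ t=1..7: t=1:−1/18289152000 t=2:+1/248832000 t=3:−1/24883200 t=4:+1/11943936 t=5:−1/24883200 t=6:+1/248832000 t=7:−1/18289152000 = 11/975421440
⇒ 3j(8 7 7; 0 0 0)² = 1750/289731, sgn -1
Racah Σ t=0..4: t=0:+1/2786918400 t=1:−1/174182400 t=2:+1/74649600 t=3:−1/174182400 t=4:+1/2786918400 = 11/4180377600
⇒ 3j(8 7 7; 4 -2 -2)² = 660/96577, sgn -1
4πI² = N·(3j₀)²·(3jₘ)² = 86625000/548653937
I = +1·√(0.157886/4π) = 0.11209015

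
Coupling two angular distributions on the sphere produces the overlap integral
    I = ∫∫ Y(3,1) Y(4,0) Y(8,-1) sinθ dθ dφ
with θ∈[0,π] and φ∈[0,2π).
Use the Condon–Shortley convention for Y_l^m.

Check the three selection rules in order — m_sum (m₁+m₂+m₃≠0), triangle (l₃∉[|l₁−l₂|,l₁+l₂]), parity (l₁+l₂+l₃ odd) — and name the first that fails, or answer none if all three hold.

Σmᵢ = 0  ✓
l₃∈[|l₁−l₂|,l₁+l₂]=[1,7], have l₃=8  ✗
Σlᵢ = 15 ⇒ odd

triangle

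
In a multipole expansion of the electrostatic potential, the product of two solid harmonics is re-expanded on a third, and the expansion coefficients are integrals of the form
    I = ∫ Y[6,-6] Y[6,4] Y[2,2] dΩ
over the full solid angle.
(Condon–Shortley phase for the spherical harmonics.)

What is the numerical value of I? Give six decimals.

-0.076075

Rules hold: Σm=0, L=14 even, 0≤2≤12.
N = 13·13·5 = 845
Δ = 10!·2!·2!/15! = 1/90090
Racah Σ t=4..6: t=4:+1/69120 t=5:−1/14400 t=6:+1/69120 = -7/172800
⇒ 3j(6 6 2; 0 0 0)² = 14/715, sgn -1
Racah Σ t=10..10: t=10:+1/14515200 = 1/14515200
⇒ 3j(6 6 2; -6 4 2)² = 2/455, sgn +1
4πI² = N·(3j₀)²·(3jₘ)² = 4/55
I = -1·√(0.0727273/4π) = -0.07607531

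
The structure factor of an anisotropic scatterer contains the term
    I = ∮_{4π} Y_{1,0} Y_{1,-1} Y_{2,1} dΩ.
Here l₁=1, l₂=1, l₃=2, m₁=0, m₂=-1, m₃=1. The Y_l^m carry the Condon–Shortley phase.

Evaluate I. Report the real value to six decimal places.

m-sum 0 ✓  L=4 even ✓  0≤2≤2 ✓
Π(2lᵢ+1) = 3×3×5 = 45
triangle coeff Δ(1,1,2) = 1/30
Σ_t [0,0]: t=0:+1/1 = 1/1
(3j)²=2/15 [(1 1 2; 0 0 0)], sign=+1
Σ_t [0,0]: t=0:+1/2 = 1/2
(3j)²=1/10 [(1 1 2; 0 -1 1)], sign=-1
⇒ 4πI² = 3/5
I = (-1)√(3/5/(4π)) = -0.21850969

-0.218510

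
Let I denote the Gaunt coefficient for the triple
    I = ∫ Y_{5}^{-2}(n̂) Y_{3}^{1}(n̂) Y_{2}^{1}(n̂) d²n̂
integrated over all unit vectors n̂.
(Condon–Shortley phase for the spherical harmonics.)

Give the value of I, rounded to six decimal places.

Rules hold: Σm=0, L=10 even, 2≤2≤8.
N = 11·7·5 = 385
Δ = 6!·4!·0!/11! = 1/2310
Racah Σ t=3..3: t=3:−1/144 = -1/144
⇒ 3j(5 3 2; 0 0 0)² = 10/231, sgn -1
Racah Σ t=4..4: t=4:+1/288 = 1/288
⇒ 3j(5 3 2; -2 1 1)² = 1/22, sgn -1
4πI² = N·(3j₀)²·(3jₘ)² = 25/33
I = +1·√(0.757576/4π) = 0.24553200

0.245532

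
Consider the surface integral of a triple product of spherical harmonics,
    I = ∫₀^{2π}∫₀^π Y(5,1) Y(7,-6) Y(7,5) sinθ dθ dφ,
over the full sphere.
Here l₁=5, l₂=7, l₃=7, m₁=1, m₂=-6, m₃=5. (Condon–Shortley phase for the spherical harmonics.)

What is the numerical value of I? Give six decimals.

0.000000

l₁+l₂+l₃=19 is odd: 3j(l;000)=0 ⇒ I=0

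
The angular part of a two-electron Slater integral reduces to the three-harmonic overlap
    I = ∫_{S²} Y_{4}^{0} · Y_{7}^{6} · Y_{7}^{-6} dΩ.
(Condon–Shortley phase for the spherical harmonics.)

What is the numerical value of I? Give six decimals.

m-sum 0 ✓  L=18 even ✓  3≤7≤11 ✓
Π(2lᵢ+1) = 9×15×15 = 2025
triangle coeff Δ(4,7,7) = 1/58198140
Σ_t [0,4]: t=0:+1/17418240 t=1:−1/622080 t=2:+1/230400 t=3:−1/622080 t=4:+1/17418240 = 1/806400
(3j)²=2268/230945 [(4 7 7; 0 0 0)], sign=-1
Σ_t [3,4]: t=3:−1/130636800 t=4:+1/209018880 = -1/348364800
(3j)²=143/45220 [(4 7 7; 0 6 -6)], sign=+1
⇒ 4πI² = 6561/104329
I = (-1)√(6561/104329/(4π)) = -0.07074204

-0.070742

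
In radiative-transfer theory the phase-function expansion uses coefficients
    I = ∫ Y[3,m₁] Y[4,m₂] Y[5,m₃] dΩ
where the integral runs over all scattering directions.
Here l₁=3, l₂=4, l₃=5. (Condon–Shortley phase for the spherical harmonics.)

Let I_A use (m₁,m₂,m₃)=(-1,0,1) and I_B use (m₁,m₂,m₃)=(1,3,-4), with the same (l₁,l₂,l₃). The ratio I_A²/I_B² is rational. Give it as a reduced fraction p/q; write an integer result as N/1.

605/147

Shared (l₁,l₂,l₃)=(3,4,5): N and (l;000)² cancel in I_A²/I_B².
A: Δ = 2!·4!·6!/13! = 1/180180; Racah Σ t=0..2: t=0:+1/2304 t=1:−1/216 t=2:+1/384 = -11/6912; ⇒ 3j(3 4 5; -1 0 1)² = 11/1638, sgn -1
B: Δ = 2!·4!·6!/13! = 1/180180; Racah Σ t=1..2: t=1:−1/4320 t=2:+1/5760 = -1/17280; ⇒ 3j(3 4 5; 1 3 -4)² = 7/4290, sgn +1
I_A²/I_B² = (11/1638)/(7/4290) = 605/147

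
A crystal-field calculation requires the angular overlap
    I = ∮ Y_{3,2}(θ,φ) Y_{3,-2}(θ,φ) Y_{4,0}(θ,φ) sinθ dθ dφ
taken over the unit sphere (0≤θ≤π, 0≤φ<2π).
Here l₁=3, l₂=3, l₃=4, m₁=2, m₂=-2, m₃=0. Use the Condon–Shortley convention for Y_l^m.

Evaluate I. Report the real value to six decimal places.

Rules hold: Σm=0, L=10 even, 0≤4≤6.
N = 7·7·9 = 441
Δ = 2!·4!·4!/11! = 1/34650
Racah Σ t=0..2: t=0:+1/72 t=1:−1/16 t=2:+1/72 = -5/144
⇒ 3j(3 3 4; 0 0 0)² = 2/77, sgn -1
Racah Σ t=0..1: t=0:+1/72 t=1:−1/576 = 7/576
⇒ 3j(3 3 4; 2 -2 0)² = 7/198, sgn +1
4πI² = N·(3j₀)²·(3jₘ)² = 49/121
I = -1·√(0.404959/4π) = -0.17951487

-0.179515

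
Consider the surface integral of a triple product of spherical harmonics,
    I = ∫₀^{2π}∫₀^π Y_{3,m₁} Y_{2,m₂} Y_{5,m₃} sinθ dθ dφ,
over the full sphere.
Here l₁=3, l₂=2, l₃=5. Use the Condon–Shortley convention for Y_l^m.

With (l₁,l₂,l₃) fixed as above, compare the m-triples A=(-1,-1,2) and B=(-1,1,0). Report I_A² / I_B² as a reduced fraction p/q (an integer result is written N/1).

Same 3,2,5: normalisation and zero-m 3j drop out of the ratio.
A: Δ: 0! 6! 4! / 11! → 1/2310; sum: t=0:+1/288 = 1/288; 3j²(3 2 5; -1 -1 2) = Δ·Π!·Σ² = 1/22  (sign -1)
B: Δ: 0! 6! 4! / 11! → 1/2310; sum: t=0:+1/288 = 1/288; 3j²(3 2 5; -1 1 0) = Δ·Π!·Σ² = 5/231  (sign -1)
I_A²/I_B² = (1/22)/(5/231) = 21/10

21/10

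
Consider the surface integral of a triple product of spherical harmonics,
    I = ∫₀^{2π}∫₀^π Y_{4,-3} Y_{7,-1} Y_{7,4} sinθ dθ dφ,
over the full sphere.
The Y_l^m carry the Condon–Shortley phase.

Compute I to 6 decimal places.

-0.140104

Rules hold: Σm=0, L=18 even, 3≤7≤11.
N = 9·15·15 = 2025
Δ = 4!·4!·10!/19! = 1/58198140
Racah Σ t=0..4: t=0:+1/17418240 t=1:−1/622080 t=2:+1/230400 t=3:−1/622080 t=4:+1/17418240 = 1/806400
⇒ 3j(4 7 7; 0 0 0)² = 2268/230945, sgn -1
Racah Σ t=3..4: t=3:−1/4354560 t=4:+1/11612160 = -1/6967296
⇒ 3j(4 7 7; -3 -1 4)² = 625/50388, sgn +1
4πI² = N·(3j₀)²·(3jₘ)² = 47840625/193947611
I = -1·√(0.246668/4π) = -0.14010424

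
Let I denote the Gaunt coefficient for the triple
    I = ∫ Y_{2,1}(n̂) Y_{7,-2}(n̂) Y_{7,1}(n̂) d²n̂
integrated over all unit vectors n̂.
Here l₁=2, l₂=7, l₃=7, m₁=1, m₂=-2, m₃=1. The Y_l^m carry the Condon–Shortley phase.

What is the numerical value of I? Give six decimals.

Checks pass: Σm=0; 16 even; l₃=7∈[5,9].
(2·2+1)(2·7+1)(2·7+1) = 1125
Δ: 2! 2! 12! / 17! → 1/185640
sum: t=0:+1/2419200 t=1:−1/518400 t=2:+1/2419200 = -1/907200
3j²(2 7 7; 0 0 0) = Δ·Π!·Σ² = 56/3315  (sign +1)
sum: t=0:+1/1209600 t=1:−1/1935360 = 1/3225600
3j²(2 7 7; 1 -2 1) = Δ·Π!·Σ² = 243/61880  (sign +1)
combine: 4πI² = 1125·56/3315·243/61880 = 3645/48841
take √, sign +1: I = 0.07706400

0.077064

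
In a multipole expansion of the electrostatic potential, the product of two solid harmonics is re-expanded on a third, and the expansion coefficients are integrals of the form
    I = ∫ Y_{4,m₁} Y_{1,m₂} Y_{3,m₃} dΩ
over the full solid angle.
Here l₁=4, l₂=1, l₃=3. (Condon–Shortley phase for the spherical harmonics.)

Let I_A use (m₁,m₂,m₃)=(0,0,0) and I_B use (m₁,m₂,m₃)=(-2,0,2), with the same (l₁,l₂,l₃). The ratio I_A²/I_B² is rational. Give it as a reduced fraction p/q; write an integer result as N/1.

4/3

Shared (l₁,l₂,l₃)=(4,1,3): N and (l;000)² cancel in I_A²/I_B².
A: Δ = 2!·6!·0!/9! = 1/252; Racah Σ t=1..1: t=1:−1/36 = -1/36; ⇒ 3j(4 1 3; 0 0 0)² = 4/63, sgn +1
B: Δ = 2!·6!·0!/9! = 1/252; Racah Σ t=1..1: t=1:−1/120 = -1/120; ⇒ 3j(4 1 3; -2 0 2)² = 1/21, sgn +1
I_A²/I_B² = (4/63)/(1/21) = 4/3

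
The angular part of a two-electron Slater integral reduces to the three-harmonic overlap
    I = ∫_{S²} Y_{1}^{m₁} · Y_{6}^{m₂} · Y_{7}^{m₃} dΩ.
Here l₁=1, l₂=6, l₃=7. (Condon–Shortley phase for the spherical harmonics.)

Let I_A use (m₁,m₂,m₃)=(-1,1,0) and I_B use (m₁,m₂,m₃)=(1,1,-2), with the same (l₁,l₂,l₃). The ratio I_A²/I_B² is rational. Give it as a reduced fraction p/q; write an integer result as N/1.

7/12

Shared (l₁,l₂,l₃)=(1,6,7): N and (l;000)² cancel in I_A²/I_B².
A: Δ = 0!·2!·12!/15! = 1/1365; Racah Σ t=0..0: t=0:+1/1209600 = 1/1209600; ⇒ 3j(1 6 7; -1 1 0)² = 1/65, sgn -1
B: Δ = 0!·2!·12!/15! = 1/1365; Racah Σ t=0..0: t=0:+1/1209600 = 1/1209600; ⇒ 3j(1 6 7; 1 1 -2)² = 12/455, sgn -1
I_A²/I_B² = (1/65)/(12/455) = 7/12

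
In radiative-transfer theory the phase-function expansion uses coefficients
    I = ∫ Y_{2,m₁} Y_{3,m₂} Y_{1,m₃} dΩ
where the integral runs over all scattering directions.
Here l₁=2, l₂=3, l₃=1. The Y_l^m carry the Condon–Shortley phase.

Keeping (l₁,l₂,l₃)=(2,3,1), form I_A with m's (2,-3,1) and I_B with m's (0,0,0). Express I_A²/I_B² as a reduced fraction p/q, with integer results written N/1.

5/3

Same 2,3,1: normalisation and zero-m 3j drop out of the ratio.
A: Δ: 4! 0! 2! / 7! → 1/105; sum: t=0:+1/48 = 1/48; 3j²(2 3 1; 2 -3 1) = Δ·Π!·Σ² = 1/7  (sign +1)
B: Δ: 4! 0! 2! / 7! → 1/105; sum: t=2:+1/4 = 1/4; 3j²(2 3 1; 0 0 0) = Δ·Π!·Σ² = 3/35  (sign -1)
I_A²/I_B² = (1/7)/(3/35) = 5/3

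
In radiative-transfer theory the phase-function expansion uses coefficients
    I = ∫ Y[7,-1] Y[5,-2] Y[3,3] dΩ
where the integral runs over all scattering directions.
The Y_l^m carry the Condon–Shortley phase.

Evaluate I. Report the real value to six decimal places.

0.000000

Σlᵢ=15 odd — θ-integrand is odd under cosθ→−cosθ; I=0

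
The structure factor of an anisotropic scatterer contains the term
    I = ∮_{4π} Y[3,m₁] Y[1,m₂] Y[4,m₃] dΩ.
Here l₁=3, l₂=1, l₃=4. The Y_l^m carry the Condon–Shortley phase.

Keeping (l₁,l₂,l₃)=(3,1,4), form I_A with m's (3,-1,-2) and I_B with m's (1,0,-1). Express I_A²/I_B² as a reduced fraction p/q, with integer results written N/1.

Same 3,1,4: normalisation and zero-m 3j drop out of the ratio.
A: Δ: 0! 6! 2! / 9! → 1/252; sum: t=0:+1/1440 = 1/1440; 3j²(3 1 4; 3 -1 -2) = Δ·Π!·Σ² = 1/252  (sign +1)
B: Δ: 0! 6! 2! / 9! → 1/252; sum: t=0:+1/48 = 1/48; 3j²(3 1 4; 1 0 -1) = Δ·Π!·Σ² = 5/84  (sign -1)
I_A²/I_B² = (1/252)/(5/84) = 1/15

1/15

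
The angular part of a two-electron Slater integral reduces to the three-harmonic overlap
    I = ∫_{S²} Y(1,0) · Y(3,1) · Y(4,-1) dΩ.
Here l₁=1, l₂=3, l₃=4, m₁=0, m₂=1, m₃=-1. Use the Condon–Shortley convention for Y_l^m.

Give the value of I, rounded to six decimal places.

Checks pass: Σm=0; 8 even; l₃=4∈[2,4].
(2·1+1)(2·3+1)(2·4+1) = 189
Δ: 0! 2! 6! / 9! → 1/252
sum: t=0:+1/36 = 1/36
3j²(1 3 4; 0 0 0) = Δ·Π!·Σ² = 4/63  (sign +1)
sum: t=0:+1/48 = 1/48
3j²(1 3 4; 0 1 -1) = Δ·Π!·Σ² = 5/84  (sign -1)
combine: 4πI² = 189·4/63·5/84 = 5/7
take √, sign -1: I = -0.23841361

-0.238414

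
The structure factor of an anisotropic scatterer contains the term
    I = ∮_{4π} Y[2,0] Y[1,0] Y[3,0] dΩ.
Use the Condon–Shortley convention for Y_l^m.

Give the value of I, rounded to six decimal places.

Checks pass: Σm=0; 6 even; l₃=3∈[1,3].
(2·2+1)(2·1+1)(2·3+1) = 105
Δ: 0! 4! 2! / 7! → 1/105
sum: t=0:+1/4 = 1/4
3j²(2 1 3; 0 0 0) = Δ·Π!·Σ² = 3/35  (sign -1)
(m-triple is (0,0,0) — same symbol as above.)
combine: 4πI² = 105·3/35·3/35 = 27/35
take √, sign +1: I = 0.24776670

0.247767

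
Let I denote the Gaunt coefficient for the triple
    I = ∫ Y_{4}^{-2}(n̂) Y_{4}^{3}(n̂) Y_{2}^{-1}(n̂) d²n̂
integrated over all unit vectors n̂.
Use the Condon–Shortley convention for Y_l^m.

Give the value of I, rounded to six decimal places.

Checks pass: Σm=0; 10 even; l₃=2∈[0,8].
(2·4+1)(2·4+1)(2·2+1) = 405
Δ: 6! 2! 2! / 11! → 1/13860
sum: t=2:+1/192 t=3:−1/36 t=4:+1/192 = -5/288
3j²(4 4 2; 0 0 0) = Δ·Π!·Σ² = 20/693  (sign -1)
sum: t=5:−1/240 t=6:+1/1440 = -1/288
3j²(4 4 2; -2 3 -1) = Δ·Π!·Σ² = 5/132  (sign +1)
combine: 4πI² = 405·20/693·5/132 = 375/847
take √, sign -1: I = -0.18770204

-0.187702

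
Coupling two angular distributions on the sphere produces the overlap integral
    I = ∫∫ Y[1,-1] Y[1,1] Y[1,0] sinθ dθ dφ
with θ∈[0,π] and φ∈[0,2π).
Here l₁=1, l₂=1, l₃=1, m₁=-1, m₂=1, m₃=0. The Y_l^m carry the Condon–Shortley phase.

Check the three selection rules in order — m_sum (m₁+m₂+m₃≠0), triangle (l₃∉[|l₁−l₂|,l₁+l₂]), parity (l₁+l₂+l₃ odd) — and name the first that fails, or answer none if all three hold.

parity

azimuthal sum: -1 + 1 + 0 = 0  ✓
0 ≤ 1 ≤ 2 (triangle on l)  ✓
L = 1 + 1 + 1 = 3 (odd)  ✗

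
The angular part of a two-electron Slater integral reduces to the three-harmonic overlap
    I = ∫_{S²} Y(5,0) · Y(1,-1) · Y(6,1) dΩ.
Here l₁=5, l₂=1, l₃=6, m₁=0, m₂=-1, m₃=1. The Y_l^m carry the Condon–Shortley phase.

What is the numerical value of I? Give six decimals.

-0.187239

Checks pass: Σm=0; 12 even; l₃=6∈[4,6].
(2·5+1)(2·1+1)(2·6+1) = 429
Δ: 0! 10! 2! / 13! → 1/858
sum: t=0:+1/14400 = 1/14400
3j²(5 1 6; 0 0 0) = Δ·Π!·Σ² = 6/143  (sign +1)
sum: t=0:+1/28800 = 1/28800
3j²(5 1 6; 0 -1 1) = Δ·Π!·Σ² = 7/286  (sign -1)
combine: 4πI² = 429·6/143·7/286 = 63/143
take √, sign -1: I = -0.18723944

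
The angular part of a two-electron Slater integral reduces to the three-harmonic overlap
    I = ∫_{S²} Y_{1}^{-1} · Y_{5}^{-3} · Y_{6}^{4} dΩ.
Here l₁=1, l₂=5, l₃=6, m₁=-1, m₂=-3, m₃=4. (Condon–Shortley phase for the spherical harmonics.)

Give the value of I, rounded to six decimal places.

0.274090

Checks pass: Σm=0; 12 even; l₃=6∈[4,6].
(2·1+1)(2·5+1)(2·6+1) = 429
Δ: 0! 2! 10! / 13! → 1/858
sum: t=0:+1/14400 = 1/14400
3j²(1 5 6; 0 0 0) = Δ·Π!·Σ² = 6/143  (sign +1)
sum: t=0:+1/161280 = 1/161280
3j²(1 5 6; -1 -3 4) = Δ·Π!·Σ² = 15/286  (sign +1)
combine: 4πI² = 429·6/143·15/286 = 135/143
take √, sign +1: I = 0.27409047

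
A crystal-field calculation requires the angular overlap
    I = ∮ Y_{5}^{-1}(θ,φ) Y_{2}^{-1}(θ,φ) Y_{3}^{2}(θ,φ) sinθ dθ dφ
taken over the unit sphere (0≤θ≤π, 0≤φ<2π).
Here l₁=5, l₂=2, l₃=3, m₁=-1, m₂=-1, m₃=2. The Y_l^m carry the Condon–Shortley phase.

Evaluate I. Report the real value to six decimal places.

-0.117387

Rules hold: Σm=0, L=10 even, 3≤3≤7.
N = 11·5·7 = 385
Δ = 4!·6!·0!/11! = 1/2310
Racah Σ t=2..2: t=2:+1/144 = 1/144
⇒ 3j(5 2 3; 0 0 0)² = 10/231, sgn -1
Racah Σ t=1..1: t=1:−1/720 = -1/720
⇒ 3j(5 2 3; -1 -1 2)² = 4/385, sgn +1
4πI² = N·(3j₀)²·(3jₘ)² = 40/231
I = -1·√(0.17316/4π) = -0.11738675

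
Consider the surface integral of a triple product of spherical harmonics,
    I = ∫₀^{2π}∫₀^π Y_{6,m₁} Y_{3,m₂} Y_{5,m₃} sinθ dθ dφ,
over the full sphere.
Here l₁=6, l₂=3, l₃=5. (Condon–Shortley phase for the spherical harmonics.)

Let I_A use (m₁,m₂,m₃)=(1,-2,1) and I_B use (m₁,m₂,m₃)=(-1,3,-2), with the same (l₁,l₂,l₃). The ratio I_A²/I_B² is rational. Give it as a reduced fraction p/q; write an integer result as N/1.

6/7

Shared (l₁,l₂,l₃)=(6,3,5): N and (l;000)² cancel in I_A²/I_B².
A: Δ = 4!·8!·2!/15! = 1/675675; Racah Σ t=0..1: t=0:+1/17280 t=1:−1/6912 = -1/11520; ⇒ 3j(6 3 5; 1 -2 1)² = 2/143, sgn -1
B: Δ = 4!·8!·2!/15! = 1/675675; Racah Σ t=4..4: t=4:+1/34560 = 1/34560; ⇒ 3j(6 3 5; -1 3 -2)² = 7/429, sgn -1
I_A²/I_B² = (2/143)/(7/429) = 6/7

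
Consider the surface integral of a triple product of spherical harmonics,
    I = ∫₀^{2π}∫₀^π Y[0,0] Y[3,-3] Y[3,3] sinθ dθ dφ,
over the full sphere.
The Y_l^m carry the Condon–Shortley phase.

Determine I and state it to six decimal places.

-0.282095

m-sum 0 ✓  L=6 even ✓  3≤3≤3 ✓
Π(2lᵢ+1) = 1×7×7 = 49
triangle coeff Δ(0,3,3) = 1/7
Σ_t [0,0]: t=0:+1/36 = 1/36
(3j)²=1/7 [(0 3 3; 0 0 0)], sign=-1
Σ_t [0,0]: t=0:+1/720 = 1/720
(3j)²=1/7 [(0 3 3; 0 -3 3)], sign=+1
⇒ 4πI² = 1/1
I = (-1)√(1/1/(4π)) = -0.28209479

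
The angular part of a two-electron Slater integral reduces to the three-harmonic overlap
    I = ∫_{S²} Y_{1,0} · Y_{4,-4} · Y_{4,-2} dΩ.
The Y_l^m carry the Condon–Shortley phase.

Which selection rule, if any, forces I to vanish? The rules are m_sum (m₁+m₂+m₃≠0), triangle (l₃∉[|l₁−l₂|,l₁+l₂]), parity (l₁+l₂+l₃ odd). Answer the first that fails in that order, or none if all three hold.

m_sum

azimuthal sum: 0 − 4 − 2 = -6  ✗
3 ≤ 4 ≤ 5 (triangle on l)
L = 1 + 4 + 4 = 9 (odd)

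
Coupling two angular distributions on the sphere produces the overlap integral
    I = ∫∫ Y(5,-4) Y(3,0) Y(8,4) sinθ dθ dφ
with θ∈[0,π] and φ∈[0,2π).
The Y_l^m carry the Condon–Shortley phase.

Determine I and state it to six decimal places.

0.124544

m-sum 0 ✓  L=16 even ✓  2≤8≤8 ✓
Π(2lᵢ+1) = 11×7×17 = 1309
triangle coeff Δ(5,3,8) = 1/136136
Σ_t [0,0]: t=0:+1/518400 = 1/518400
(3j)²=56/2431 [(5 3 8; 0 0 0)], sign=+1
Σ_t [0,0]: t=0:+1/13063680 = 1/13063680
(3j)²=10/1547 [(5 3 8; -4 0 4)], sign=+1
⇒ 4πI² = 560/2873
I = (+1)√(560/2873/(4π)) = 0.12454356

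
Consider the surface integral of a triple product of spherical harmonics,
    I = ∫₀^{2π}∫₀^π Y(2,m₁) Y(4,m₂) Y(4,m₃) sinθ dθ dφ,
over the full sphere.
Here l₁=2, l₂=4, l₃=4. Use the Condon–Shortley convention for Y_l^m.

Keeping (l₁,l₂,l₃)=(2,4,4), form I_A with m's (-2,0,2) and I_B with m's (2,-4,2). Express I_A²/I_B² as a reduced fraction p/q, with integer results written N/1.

Same 2,4,4: normalisation and zero-m 3j drop out of the ratio.
A: Δ: 2! 2! 6! / 11! → 1/13860; sum: t=2:+1/192 = 1/192; 3j²(2 4 4; -2 0 2) = Δ·Π!·Σ² = 3/77  (sign +1)
B: Δ: 2! 2! 6! / 11! → 1/13860; sum: t=0:+1/2880 = 1/2880; 3j²(2 4 4; 2 -4 2) = Δ·Π!·Σ² = 2/165  (sign +1)
I_A²/I_B² = (3/77)/(2/165) = 45/14

45/14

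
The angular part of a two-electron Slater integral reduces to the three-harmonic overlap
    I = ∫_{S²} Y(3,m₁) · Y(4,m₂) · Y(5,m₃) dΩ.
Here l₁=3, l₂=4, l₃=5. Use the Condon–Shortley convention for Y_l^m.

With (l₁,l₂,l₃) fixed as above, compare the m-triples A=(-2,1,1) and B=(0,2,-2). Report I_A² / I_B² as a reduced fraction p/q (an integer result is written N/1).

Same 3,4,5: normalisation and zero-m 3j drop out of the ratio.
A: Δ: 2! 4! 6! / 13! → 1/180180; sum: t=1:−1/1152 t=2:+1/432 = 5/3456; 3j²(3 4 5; -2 1 1) = Δ·Π!·Σ² = 625/36036  (sign +1)
B: Δ: 2! 4! 6! / 13! → 1/180180; sum: t=0:+1/8640 t=1:−1/480 t=2:+1/576 = -1/4320; 3j²(3 4 5; 0 2 -2) = Δ·Π!·Σ² = 1/2145  (sign +1)
I_A²/I_B² = (625/36036)/(1/2145) = 3125/84

3125/84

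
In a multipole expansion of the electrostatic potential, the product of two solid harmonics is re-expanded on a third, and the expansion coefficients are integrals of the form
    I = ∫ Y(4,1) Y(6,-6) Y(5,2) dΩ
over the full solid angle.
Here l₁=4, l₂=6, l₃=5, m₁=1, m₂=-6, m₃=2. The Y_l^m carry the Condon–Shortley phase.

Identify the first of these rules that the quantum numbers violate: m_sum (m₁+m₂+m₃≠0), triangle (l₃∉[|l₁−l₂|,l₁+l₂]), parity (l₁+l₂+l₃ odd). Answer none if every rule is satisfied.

m₁+m₂+m₃ = 1 − 6 + 2 = -3  ✗
triangle: |4−6|=2 ≤ l₃=5 ≤ 4+6=10
parity: l₁+l₂+l₃ = 15 is odd

m_sum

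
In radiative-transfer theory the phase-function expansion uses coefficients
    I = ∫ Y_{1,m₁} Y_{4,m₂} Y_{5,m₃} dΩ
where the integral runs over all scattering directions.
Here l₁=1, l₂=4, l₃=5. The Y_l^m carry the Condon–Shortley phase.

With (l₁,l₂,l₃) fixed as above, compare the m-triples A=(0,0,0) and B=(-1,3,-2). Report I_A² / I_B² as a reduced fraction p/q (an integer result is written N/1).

25/3

l's match ⇒ only the (l;m) 3-j factors differ between A and B.
A: triangle coeff Δ(1,4,5) = 1/495; Σ_t [0,0]: t=0:+1/576 = 1/576; (3j)²=5/99 [(1 4 5; 0 0 0)], sign=-1
B: triangle coeff Δ(1,4,5) = 1/495; Σ_t [0,0]: t=0:+1/10080 = 1/10080; (3j)²=1/165 [(1 4 5; -1 3 -2)], sign=-1
I_A²/I_B² = (5/99)/(1/165) = 25/3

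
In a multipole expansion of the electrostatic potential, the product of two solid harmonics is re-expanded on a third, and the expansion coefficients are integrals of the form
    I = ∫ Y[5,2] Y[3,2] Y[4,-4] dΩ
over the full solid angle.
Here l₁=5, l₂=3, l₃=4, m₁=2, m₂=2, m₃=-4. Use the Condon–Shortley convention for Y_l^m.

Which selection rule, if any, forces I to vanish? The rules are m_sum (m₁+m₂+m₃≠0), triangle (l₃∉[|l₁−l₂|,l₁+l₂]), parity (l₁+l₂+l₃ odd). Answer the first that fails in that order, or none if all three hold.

Σmᵢ = 0  ✓
l₃∈[|l₁−l₂|,l₁+l₂]=[2,8], have l₃=4  ✓
Σlᵢ = 12 ⇒ even  ✓

none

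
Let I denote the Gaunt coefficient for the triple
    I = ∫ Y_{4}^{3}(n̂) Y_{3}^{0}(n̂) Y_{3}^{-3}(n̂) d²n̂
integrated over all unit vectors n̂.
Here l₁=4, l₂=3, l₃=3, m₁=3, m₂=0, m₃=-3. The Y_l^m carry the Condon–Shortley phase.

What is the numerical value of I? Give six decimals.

0.203551

Rules hold: Σm=0, L=10 even, 1≤3≤7.
N = 9·7·7 = 441
Δ = 4!·4!·2!/11! = 1/34650
Racah Σ t=1..3: t=1:−1/72 t=2:+1/16 t=3:−1/72 = 5/144
⇒ 3j(4 3 3; 0 0 0)² = 2/77, sgn -1
Racah Σ t=1..1: t=1:−1/288 = -1/288
⇒ 3j(4 3 3; 3 0 -3)² = 1/22, sgn -1
4πI² = N·(3j₀)²·(3jₘ)² = 63/121
I = +1·√(0.520661/4π) = 0.20355073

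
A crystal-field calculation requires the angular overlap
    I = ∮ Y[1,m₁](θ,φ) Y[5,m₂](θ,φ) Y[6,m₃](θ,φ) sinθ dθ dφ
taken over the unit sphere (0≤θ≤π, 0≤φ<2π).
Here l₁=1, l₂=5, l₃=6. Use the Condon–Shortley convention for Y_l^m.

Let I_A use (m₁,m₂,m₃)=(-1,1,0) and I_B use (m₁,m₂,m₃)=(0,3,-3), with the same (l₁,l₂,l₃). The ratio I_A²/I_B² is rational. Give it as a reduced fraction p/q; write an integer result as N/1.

5/9

Same 1,5,6: normalisation and zero-m 3j drop out of the ratio.
A: Δ: 0! 2! 10! / 13! → 1/858; sum: t=0:+1/34560 = 1/34560; 3j²(1 5 6; -1 1 0) = Δ·Π!·Σ² = 5/286  (sign +1)
B: Δ: 0! 2! 10! / 13! → 1/858; sum: t=0:+1/80640 = 1/80640; 3j²(1 5 6; 0 3 -3) = Δ·Π!·Σ² = 9/286  (sign -1)
I_A²/I_B² = (5/286)/(9/286) = 5/9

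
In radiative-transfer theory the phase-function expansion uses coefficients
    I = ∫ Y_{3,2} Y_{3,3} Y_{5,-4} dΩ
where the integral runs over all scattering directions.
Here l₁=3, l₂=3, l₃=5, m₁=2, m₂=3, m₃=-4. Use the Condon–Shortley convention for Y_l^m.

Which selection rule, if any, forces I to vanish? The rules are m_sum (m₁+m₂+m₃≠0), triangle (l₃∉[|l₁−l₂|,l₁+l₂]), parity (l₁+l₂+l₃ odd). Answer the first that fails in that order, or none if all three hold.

m_sum

m₁+m₂+m₃ = 2 + 3 − 4 = 1  ✗
triangle: |3−3|=0 ≤ l₃=5 ≤ 3+3=6
parity: l₁+l₂+l₃ = 11 is odd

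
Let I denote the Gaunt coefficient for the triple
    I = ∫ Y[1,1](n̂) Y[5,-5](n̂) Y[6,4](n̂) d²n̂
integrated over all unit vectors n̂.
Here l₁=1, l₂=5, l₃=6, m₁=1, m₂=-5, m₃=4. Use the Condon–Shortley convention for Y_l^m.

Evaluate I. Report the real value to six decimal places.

m-sum 0 ✓  L=12 even ✓  4≤6≤6 ✓
Π(2lᵢ+1) = 3×11×13 = 429
triangle coeff Δ(1,5,6) = 1/858
Σ_t [0,0]: t=0:+1/14400 = 1/14400
(3j)²=6/143 [(1 5 6; 0 0 0)], sign=+1
Σ_t [0,0]: t=0:+1/7257600 = 1/7257600
(3j)²=1/858 [(1 5 6; 1 -5 4)], sign=+1
⇒ 4πI² = 3/143
I = (+1)√(3/143/(4π)) = 0.04085899

0.040859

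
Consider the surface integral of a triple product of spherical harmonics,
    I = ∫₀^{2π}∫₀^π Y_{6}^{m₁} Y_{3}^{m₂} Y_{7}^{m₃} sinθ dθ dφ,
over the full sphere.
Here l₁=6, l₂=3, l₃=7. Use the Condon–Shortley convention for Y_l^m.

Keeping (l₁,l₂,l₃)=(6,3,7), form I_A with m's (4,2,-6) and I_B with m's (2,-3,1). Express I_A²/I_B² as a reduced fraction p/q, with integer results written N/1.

Shared (l₁,l₂,l₃)=(6,3,7): N and (l;000)² cancel in I_A²/I_B².
A: Δ = 2!·10!·4!/17! = 1/2042040; Racah Σ t=1..2: t=1:−1/8709120 t=2:+1/43545600 = -1/10886400; ⇒ 3j(6 3 7; 4 2 -6)² = 8/357, sgn +1
B: Δ = 2!·10!·4!/17! = 1/2042040; Racah Σ t=0..0: t=0:+1/829440 = 1/829440; ⇒ 3j(6 3 7; 2 -3 1)² = 35/2431, sgn +1
I_A²/I_B² = (8/357)/(35/2431) = 1144/735

1144/735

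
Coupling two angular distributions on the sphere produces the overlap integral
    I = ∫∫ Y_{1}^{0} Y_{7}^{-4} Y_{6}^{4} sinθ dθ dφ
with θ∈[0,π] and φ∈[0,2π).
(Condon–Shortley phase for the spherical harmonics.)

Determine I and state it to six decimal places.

0.201000

m-sum 0 ✓  L=14 even ✓  6≤6≤8 ✓
Π(2lᵢ+1) = 3×15×13 = 585
triangle coeff Δ(1,7,6) = 1/1365
Σ_t [1,1]: t=1:−1/518400 = -1/518400
(3j)²=7/195 [(1 7 6; 0 0 0)], sign=-1
Σ_t [1,1]: t=1:−1/7257600 = -1/7257600
(3j)²=11/455 [(1 7 6; 0 -4 4)], sign=-1
⇒ 4πI² = 33/65
I = (+1)√(33/65/(4π)) = 0.20099968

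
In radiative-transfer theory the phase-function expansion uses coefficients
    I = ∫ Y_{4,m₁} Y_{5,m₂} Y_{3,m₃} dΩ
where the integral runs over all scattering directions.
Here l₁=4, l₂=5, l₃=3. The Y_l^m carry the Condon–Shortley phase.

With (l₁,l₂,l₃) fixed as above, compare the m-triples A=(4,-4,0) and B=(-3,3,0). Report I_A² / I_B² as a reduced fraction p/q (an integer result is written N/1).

l's match ⇒ only the (l;m) 3-j factors differ between A and B.
A: triangle coeff Δ(4,5,3) = 1/180180; Σ_t [0,0]: t=0:+1/8640 = 1/8640; (3j)²=28/715 [(4 5 3; 4 -4 0)], sign=-1
B: triangle coeff Δ(4,5,3) = 1/180180; Σ_t [5,6]: t=5:−1/1440 t=6:+1/2880 = -1/2880; (3j)²=7/715 [(4 5 3; -3 3 0)], sign=+1
I_A²/I_B² = (28/715)/(7/715) = 4/1

4/1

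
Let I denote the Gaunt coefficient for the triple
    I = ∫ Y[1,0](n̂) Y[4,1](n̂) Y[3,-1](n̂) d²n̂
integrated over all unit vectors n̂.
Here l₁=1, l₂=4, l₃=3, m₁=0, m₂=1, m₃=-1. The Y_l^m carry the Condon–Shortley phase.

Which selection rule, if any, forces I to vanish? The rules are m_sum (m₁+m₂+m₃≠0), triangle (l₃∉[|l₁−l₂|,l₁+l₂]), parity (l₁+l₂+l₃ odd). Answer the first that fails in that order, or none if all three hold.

Σmᵢ = 0  ✓
l₃∈[|l₁−l₂|,l₁+l₂]=[3,5], have l₃=3  ✓
Σlᵢ = 8 ⇒ even  ✓

none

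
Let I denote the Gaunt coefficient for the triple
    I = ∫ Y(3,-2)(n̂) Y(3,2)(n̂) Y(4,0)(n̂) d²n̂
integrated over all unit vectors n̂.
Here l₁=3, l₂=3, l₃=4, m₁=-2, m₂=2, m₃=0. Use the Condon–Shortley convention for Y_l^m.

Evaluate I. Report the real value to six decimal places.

m-sum 0 ✓  L=10 even ✓  0≤4≤6 ✓
Π(2lᵢ+1) = 7×7×9 = 441
triangle coeff Δ(3,3,4) = 1/34650
Σ_t [0,2]: t=0:+1/72 t=1:−1/16 t=2:+1/72 = -5/144
(3j)²=2/77 [(3 3 4; 0 0 0)], sign=-1
Σ_t [1,2]: t=1:−1/576 t=2:+1/72 = 7/576
(3j)²=7/198 [(3 3 4; -2 2 0)], sign=+1
⇒ 4πI² = 49/121
I = (-1)√(49/121/(4π)) = -0.17951487

-0.179515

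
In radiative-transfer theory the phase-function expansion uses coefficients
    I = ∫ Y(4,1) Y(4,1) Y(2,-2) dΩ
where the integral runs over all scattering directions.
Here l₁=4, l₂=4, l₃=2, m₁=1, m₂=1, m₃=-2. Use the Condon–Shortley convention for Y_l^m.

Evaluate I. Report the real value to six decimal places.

0.200662

Checks pass: Σm=0; 10 even; l₃=2∈[0,8].
(2·4+1)(2·4+1)(2·2+1) = 405
Δ: 6! 2! 2! / 11! → 1/13860
sum: t=2:+1/192 t=3:−1/36 t=4:+1/192 = -5/288
3j²(4 4 2; 0 0 0) = Δ·Π!·Σ² = 20/693  (sign -1)
sum: t=3:−1/144 = -1/144
3j²(4 4 2; 1 1 -2) = Δ·Π!·Σ² = 10/231  (sign -1)
combine: 4πI² = 405·20/693·10/231 = 3000/5929
take √, sign +1: I = 0.20066192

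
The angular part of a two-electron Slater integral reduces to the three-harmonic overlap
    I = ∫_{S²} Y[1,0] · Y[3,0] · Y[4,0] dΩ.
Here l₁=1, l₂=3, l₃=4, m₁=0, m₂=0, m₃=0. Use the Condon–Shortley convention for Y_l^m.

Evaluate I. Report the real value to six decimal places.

0.246233

m-sum 0 ✓  L=8 even ✓  2≤4≤4 ✓
Π(2lᵢ+1) = 3×7×9 = 189
triangle coeff Δ(1,3,4) = 1/252
Σ_t [0,0]: t=0:+1/36 = 1/36
(3j)²=4/63 [(1 3 4; 0 0 0)], sign=+1
(m-triple is (0,0,0) — same symbol as above.)
⇒ 4πI² = 16/21
I = (+1)√(16/21/(4π)) = 0.24623252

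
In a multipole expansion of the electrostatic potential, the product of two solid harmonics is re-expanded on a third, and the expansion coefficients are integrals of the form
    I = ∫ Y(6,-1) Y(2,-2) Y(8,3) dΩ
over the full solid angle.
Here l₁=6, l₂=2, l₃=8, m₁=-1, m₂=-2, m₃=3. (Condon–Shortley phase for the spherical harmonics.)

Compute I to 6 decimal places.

-0.154160

Rules hold: Σm=0, L=16 even, 4≤8≤8.
N = 13·5·17 = 1105
Δ = 0!·12!·4!/17! = 1/30940
Racah Σ t=0..0: t=0:+1/2073600 = 1/2073600
⇒ 3j(6 2 8; 0 0 0)² = 28/1105, sgn +1
Racah Σ t=0..0: t=0:+1/14515200 = 1/14515200
⇒ 3j(6 2 8; -1 -2 3)² = 33/3094, sgn -1
4πI² = N·(3j₀)²·(3jₘ)² = 66/221
I = -1·√(0.298643/4π) = -0.15415972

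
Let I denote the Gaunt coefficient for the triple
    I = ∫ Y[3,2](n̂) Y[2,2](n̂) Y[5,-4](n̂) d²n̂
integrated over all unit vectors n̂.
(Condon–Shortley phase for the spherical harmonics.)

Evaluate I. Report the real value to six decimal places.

0.268967

Rules hold: Σm=0, L=10 even, 1≤5≤5.
N = 7·5·11 = 385
Δ = 0!·6!·4!/11! = 1/2310
Racah Σ t=0..0: t=0:+1/144 = 1/144
⇒ 3j(3 2 5; 0 0 0)² = 10/231, sgn -1
Racah Σ t=0..0: t=0:+1/2880 = 1/2880
⇒ 3j(3 2 5; 2 2 -4)² = 3/55, sgn -1
4πI² = N·(3j₀)²·(3jₘ)² = 10/11
I = +1·√(0.909091/4π) = 0.26896683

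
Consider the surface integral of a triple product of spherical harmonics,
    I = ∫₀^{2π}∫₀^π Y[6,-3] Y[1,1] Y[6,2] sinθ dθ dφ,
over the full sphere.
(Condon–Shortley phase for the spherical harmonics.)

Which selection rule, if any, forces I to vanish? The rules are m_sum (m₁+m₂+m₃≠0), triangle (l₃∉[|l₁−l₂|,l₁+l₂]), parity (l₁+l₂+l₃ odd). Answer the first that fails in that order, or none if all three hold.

m₁+m₂+m₃ = -3 + 1 + 2 = 0  ✓
triangle: |6−1|=5 ≤ l₃=6 ≤ 6+1=7  ✓
parity: l₁+l₂+l₃ = 13 is odd  ✗

parity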